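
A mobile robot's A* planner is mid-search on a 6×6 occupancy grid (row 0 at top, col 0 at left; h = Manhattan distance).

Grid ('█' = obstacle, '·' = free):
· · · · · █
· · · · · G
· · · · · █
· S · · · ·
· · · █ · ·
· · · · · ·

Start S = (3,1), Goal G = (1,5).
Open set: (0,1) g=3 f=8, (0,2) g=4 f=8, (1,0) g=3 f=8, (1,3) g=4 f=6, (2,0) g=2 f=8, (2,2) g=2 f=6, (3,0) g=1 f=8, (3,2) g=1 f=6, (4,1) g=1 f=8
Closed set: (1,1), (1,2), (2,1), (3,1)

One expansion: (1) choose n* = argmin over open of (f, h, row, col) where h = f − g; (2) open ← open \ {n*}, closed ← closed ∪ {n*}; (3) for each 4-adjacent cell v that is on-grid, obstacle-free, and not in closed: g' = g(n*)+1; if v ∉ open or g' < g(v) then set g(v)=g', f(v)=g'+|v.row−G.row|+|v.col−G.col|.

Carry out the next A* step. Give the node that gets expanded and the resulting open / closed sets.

expanded=(1,3); open=[(0,1) g=3 f=8, (0,2) g=4 f=8, (0,3) g=5 f=8, (1,0) g=3 f=8, (1,4) g=5 f=6, (2,0) g=2 f=8, (2,2) g=2 f=6, (2,3) g=5 f=8, (3,0) g=1 f=8, (3,2) g=1 f=6, (4,1) g=1 f=8]; closed=[(1,1), (1,2), (1,3), (2,1), (3,1)]

step 1: expand (1,3) (f=6, h=2) → closed; open now [(0,1) g=3 f=8, (0,2) g=4 f=8, (0,3) g=5 f=8, (1,0) g=3 f=8, (1,4) g=5 f=6, (2,0) g=2 f=8, (2,2) g=2 f=6, (2,3) g=5 f=8, (3,0) g=1 f=8, (3,2) g=1 f=6, (4,1) g=1 f=8]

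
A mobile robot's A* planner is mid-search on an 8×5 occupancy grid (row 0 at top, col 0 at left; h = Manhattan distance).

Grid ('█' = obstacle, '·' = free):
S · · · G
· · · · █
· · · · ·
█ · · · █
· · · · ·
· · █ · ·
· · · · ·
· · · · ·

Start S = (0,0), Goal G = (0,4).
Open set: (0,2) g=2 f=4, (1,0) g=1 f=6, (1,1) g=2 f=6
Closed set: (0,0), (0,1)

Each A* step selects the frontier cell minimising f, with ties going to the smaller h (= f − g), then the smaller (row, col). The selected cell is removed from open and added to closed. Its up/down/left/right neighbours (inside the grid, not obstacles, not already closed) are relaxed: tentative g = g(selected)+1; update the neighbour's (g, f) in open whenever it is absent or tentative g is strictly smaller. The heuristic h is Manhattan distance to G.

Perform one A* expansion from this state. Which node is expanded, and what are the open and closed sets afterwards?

expanded=(0,2); open=[(0,3) g=3 f=4, (1,0) g=1 f=6, (1,1) g=2 f=6, (1,2) g=3 f=6]; closed=[(0,0), (0,1), (0,2)]

step 1: expand (0,2) (f=4, h=2) → closed; open now [(0,3) g=3 f=4, (1,0) g=1 f=6, (1,1) g=2 f=6, (1,2) g=3 f=6]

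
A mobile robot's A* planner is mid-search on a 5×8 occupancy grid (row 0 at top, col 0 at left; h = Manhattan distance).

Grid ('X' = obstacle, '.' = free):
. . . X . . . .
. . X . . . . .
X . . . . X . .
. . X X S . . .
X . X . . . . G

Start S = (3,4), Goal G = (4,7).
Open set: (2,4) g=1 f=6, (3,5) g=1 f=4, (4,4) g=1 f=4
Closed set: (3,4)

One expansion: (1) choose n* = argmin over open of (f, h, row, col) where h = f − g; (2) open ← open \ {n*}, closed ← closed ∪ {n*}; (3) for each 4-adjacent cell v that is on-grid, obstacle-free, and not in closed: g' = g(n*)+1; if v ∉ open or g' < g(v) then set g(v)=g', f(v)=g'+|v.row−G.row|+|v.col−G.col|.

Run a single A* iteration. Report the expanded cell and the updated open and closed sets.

step 1: expand (3,5) (f=4, h=3) → closed; open now [(2,4) g=1 f=6, (3,6) g=2 f=4, (4,4) g=1 f=4, (4,5) g=2 f=4]

expanded=(3,5); open=[(2,4) g=1 f=6, (3,6) g=2 f=4, (4,4) g=1 f=4, (4,5) g=2 f=4]; closed=[(3,4), (3,5)]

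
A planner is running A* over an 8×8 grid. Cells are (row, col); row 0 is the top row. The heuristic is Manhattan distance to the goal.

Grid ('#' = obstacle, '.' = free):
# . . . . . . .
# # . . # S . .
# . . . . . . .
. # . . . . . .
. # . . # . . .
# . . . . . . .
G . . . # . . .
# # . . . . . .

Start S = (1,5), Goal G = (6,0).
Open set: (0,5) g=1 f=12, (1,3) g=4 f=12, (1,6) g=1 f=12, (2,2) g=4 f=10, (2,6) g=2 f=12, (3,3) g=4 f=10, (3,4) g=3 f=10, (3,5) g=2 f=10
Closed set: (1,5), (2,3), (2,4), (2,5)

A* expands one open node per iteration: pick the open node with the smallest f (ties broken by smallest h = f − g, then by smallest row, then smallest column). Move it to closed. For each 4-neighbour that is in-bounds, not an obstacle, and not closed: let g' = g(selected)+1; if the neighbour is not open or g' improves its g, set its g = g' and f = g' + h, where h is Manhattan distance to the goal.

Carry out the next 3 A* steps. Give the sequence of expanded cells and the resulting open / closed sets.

step 1: expand (2,2) (f=10, h=6) → closed; open now [(0,5) g=1 f=12, (1,2) g=5 f=12, (1,3) g=4 f=12, (1,6) g=1 f=12, (2,1) g=5 f=10, (2,6) g=2 f=12, (3,2) g=5 f=10, (3,3) g=4 f=10, (3,4) g=3 f=10, (3,5) g=2 f=10]
step 2: expand (2,1) (f=10, h=5) → closed; open now [(0,5) g=1 f=12, (1,2) g=5 f=12, (1,3) g=4 f=12, (1,6) g=1 f=12, (2,6) g=2 f=12, (3,2) g=5 f=10, (3,3) g=4 f=10, (3,4) g=3 f=10, (3,5) g=2 f=10]
step 3: expand (3,2) (f=10, h=5) → closed; open now [(0,5) g=1 f=12, (1,2) g=5 f=12, (1,3) g=4 f=12, (1,6) g=1 f=12, (2,6) g=2 f=12, (3,3) g=4 f=10, (3,4) g=3 f=10, (3,5) g=2 f=10, (4,2) g=6 f=10]

order=[(2,2) → (2,1) → (3,2)]; open=[(0,5) g=1 f=12, (1,2) g=5 f=12, (1,3) g=4 f=12, (1,6) g=1 f=12, (2,6) g=2 f=12, (3,3) g=4 f=10, (3,4) g=3 f=10, (3,5) g=2 f=10, (4,2) g=6 f=10]; closed=[(1,5), (2,1), (2,2), (2,3), (2,4), (2,5), (3,2)]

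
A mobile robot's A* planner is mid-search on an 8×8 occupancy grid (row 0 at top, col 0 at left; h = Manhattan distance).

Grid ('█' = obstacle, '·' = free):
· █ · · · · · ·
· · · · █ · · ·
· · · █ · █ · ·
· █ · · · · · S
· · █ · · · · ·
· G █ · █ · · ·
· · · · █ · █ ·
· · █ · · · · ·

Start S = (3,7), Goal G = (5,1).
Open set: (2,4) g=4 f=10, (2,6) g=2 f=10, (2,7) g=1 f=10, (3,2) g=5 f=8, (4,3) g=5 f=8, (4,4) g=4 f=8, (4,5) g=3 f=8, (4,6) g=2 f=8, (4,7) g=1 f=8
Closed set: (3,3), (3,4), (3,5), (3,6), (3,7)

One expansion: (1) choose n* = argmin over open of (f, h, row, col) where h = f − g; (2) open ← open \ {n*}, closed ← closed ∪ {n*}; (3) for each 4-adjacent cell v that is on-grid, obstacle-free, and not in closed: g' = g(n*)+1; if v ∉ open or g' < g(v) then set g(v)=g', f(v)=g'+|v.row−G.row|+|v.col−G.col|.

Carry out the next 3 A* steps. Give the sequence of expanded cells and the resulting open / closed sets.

order=[(3,2) → (4,3) → (5,3)]; open=[(2,2) g=6 f=10, (2,4) g=4 f=10, (2,6) g=2 f=10, (2,7) g=1 f=10, (4,4) g=4 f=8, (4,5) g=3 f=8, (4,6) g=2 f=8, (4,7) g=1 f=8, (6,3) g=7 f=10]; closed=[(3,2), (3,3), (3,4), (3,5), (3,6), (3,7), (4,3), (5,3)]

step 1: expand (3,2) (f=8, h=3) → closed; open now [(2,2) g=6 f=10, (2,4) g=4 f=10, (2,6) g=2 f=10, (2,7) g=1 f=10, (4,3) g=5 f=8, (4,4) g=4 f=8, (4,5) g=3 f=8, (4,6) g=2 f=8, (4,7) g=1 f=8]
step 2: expand (4,3) (f=8, h=3) → closed; open now [(2,2) g=6 f=10, (2,4) g=4 f=10, (2,6) g=2 f=10, (2,7) g=1 f=10, (4,4) g=4 f=8, (4,5) g=3 f=8, (4,6) g=2 f=8, (4,7) g=1 f=8, (5,3) g=6 f=8]
step 3: expand (5,3) (f=8, h=2) → closed; open now [(2,2) g=6 f=10, (2,4) g=4 f=10, (2,6) g=2 f=10, (2,7) g=1 f=10, (4,4) g=4 f=8, (4,5) g=3 f=8, (4,6) g=2 f=8, (4,7) g=1 f=8, (6,3) g=7 f=10]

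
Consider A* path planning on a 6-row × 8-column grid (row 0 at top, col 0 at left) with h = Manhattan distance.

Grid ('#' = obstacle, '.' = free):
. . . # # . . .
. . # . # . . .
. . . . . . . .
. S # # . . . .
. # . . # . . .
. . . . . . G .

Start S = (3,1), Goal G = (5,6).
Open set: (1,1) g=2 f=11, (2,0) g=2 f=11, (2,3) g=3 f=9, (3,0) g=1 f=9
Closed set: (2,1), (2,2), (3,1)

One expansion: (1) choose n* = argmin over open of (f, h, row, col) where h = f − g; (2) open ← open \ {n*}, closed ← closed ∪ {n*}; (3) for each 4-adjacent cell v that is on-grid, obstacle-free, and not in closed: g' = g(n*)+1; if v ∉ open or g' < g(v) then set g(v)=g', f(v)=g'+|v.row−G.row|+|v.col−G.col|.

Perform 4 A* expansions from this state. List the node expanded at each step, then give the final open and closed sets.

order=[(2,3) → (2,4) → (2,5) → (2,6)]; open=[(1,1) g=2 f=11, (1,3) g=4 f=11, (1,5) g=6 f=11, (1,6) g=7 f=11, (2,0) g=2 f=11, (2,7) g=7 f=11, (3,0) g=1 f=9, (3,4) g=5 f=9, (3,5) g=6 f=9, (3,6) g=7 f=9]; closed=[(2,1), (2,2), (2,3), (2,4), (2,5), (2,6), (3,1)]

step 1: expand (2,3) (f=9, h=6) → closed; open now [(1,1) g=2 f=11, (1,3) g=4 f=11, (2,0) g=2 f=11, (2,4) g=4 f=9, (3,0) g=1 f=9]
step 2: expand (2,4) (f=9, h=5) → closed; open now [(1,1) g=2 f=11, (1,3) g=4 f=11, (2,0) g=2 f=11, (2,5) g=5 f=9, (3,0) g=1 f=9, (3,4) g=5 f=9]
step 3: expand (2,5) (f=9, h=4) → closed; open now [(1,1) g=2 f=11, (1,3) g=4 f=11, (1,5) g=6 f=11, (2,0) g=2 f=11, (2,6) g=6 f=9, (3,0) g=1 f=9, (3,4) g=5 f=9, (3,5) g=6 f=9]
step 4: expand (2,6) (f=9, h=3) → closed; open now [(1,1) g=2 f=11, (1,3) g=4 f=11, (1,5) g=6 f=11, (1,6) g=7 f=11, (2,0) g=2 f=11, (2,7) g=7 f=11, (3,0) g=1 f=9, (3,4) g=5 f=9, (3,5) g=6 f=9, (3,6) g=7 f=9]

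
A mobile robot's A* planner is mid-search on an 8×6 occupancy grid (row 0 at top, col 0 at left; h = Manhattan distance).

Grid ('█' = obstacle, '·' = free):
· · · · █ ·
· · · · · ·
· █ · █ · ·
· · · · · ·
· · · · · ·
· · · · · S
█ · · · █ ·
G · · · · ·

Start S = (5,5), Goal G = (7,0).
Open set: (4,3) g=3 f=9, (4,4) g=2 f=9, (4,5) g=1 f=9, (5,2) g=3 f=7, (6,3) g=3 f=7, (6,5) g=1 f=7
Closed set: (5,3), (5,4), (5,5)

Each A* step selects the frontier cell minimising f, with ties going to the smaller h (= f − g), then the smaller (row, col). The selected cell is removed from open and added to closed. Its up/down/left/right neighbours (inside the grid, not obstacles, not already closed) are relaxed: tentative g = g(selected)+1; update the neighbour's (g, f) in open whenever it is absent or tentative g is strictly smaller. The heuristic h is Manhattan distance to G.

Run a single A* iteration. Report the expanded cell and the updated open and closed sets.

step 1: expand (5,2) (f=7, h=4) → closed; open now [(4,2) g=4 f=9, (4,3) g=3 f=9, (4,4) g=2 f=9, (4,5) g=1 f=9, (5,1) g=4 f=7, (6,2) g=4 f=7, (6,3) g=3 f=7, (6,5) g=1 f=7]

expanded=(5,2); open=[(4,2) g=4 f=9, (4,3) g=3 f=9, (4,4) g=2 f=9, (4,5) g=1 f=9, (5,1) g=4 f=7, (6,2) g=4 f=7, (6,3) g=3 f=7, (6,5) g=1 f=7]; closed=[(5,2), (5,3), (5,4), (5,5)]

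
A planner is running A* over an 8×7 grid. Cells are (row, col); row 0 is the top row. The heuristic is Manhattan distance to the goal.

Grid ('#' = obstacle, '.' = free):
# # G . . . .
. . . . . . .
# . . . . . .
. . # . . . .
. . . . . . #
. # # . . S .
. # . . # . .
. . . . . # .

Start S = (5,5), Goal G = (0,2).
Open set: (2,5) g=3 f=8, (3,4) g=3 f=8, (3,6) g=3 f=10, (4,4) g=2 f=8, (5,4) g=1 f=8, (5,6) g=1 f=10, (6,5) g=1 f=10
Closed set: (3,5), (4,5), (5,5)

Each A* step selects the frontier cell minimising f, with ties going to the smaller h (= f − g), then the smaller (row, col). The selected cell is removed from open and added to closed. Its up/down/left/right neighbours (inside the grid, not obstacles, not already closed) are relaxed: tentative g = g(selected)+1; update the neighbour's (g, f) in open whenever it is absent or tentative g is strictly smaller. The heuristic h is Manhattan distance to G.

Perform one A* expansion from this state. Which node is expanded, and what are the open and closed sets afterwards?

expanded=(2,5); open=[(1,5) g=4 f=8, (2,4) g=4 f=8, (2,6) g=4 f=10, (3,4) g=3 f=8, (3,6) g=3 f=10, (4,4) g=2 f=8, (5,4) g=1 f=8, (5,6) g=1 f=10, (6,5) g=1 f=10]; closed=[(2,5), (3,5), (4,5), (5,5)]

step 1: expand (2,5) (f=8, h=5) → closed; open now [(1,5) g=4 f=8, (2,4) g=4 f=8, (2,6) g=4 f=10, (3,4) g=3 f=8, (3,6) g=3 f=10, (4,4) g=2 f=8, (5,4) g=1 f=8, (5,6) g=1 f=10, (6,5) g=1 f=10]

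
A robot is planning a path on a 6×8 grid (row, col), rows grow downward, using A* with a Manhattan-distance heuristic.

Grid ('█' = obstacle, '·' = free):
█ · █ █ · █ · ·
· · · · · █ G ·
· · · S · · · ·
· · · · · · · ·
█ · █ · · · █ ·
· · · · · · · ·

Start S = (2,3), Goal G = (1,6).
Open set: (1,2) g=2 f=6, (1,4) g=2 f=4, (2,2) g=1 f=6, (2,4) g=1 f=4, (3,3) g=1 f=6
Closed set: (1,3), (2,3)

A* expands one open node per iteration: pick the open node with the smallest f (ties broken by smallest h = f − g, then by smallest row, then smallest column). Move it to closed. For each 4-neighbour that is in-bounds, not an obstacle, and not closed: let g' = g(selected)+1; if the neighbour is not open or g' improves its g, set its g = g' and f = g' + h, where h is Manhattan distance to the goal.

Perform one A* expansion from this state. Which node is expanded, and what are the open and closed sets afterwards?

step 1: expand (1,4) (f=4, h=2) → closed; open now [(0,4) g=3 f=6, (1,2) g=2 f=6, (2,2) g=1 f=6, (2,4) g=1 f=4, (3,3) g=1 f=6]

expanded=(1,4); open=[(0,4) g=3 f=6, (1,2) g=2 f=6, (2,2) g=1 f=6, (2,4) g=1 f=4, (3,3) g=1 f=6]; closed=[(1,3), (1,4), (2,3)]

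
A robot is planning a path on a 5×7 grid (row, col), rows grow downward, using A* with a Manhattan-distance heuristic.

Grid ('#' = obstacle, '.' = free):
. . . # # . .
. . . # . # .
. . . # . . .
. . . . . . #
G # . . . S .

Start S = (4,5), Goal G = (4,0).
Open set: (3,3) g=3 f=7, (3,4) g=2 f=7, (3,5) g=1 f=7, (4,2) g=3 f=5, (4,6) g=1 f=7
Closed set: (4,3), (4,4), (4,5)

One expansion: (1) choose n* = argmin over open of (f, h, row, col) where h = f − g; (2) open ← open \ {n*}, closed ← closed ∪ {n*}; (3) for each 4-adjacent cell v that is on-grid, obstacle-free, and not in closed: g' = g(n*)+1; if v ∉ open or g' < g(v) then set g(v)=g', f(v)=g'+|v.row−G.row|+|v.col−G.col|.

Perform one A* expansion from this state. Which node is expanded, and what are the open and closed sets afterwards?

expanded=(4,2); open=[(3,2) g=4 f=7, (3,3) g=3 f=7, (3,4) g=2 f=7, (3,5) g=1 f=7, (4,6) g=1 f=7]; closed=[(4,2), (4,3), (4,4), (4,5)]

step 1: expand (4,2) (f=5, h=2) → closed; open now [(3,2) g=4 f=7, (3,3) g=3 f=7, (3,4) g=2 f=7, (3,5) g=1 f=7, (4,6) g=1 f=7]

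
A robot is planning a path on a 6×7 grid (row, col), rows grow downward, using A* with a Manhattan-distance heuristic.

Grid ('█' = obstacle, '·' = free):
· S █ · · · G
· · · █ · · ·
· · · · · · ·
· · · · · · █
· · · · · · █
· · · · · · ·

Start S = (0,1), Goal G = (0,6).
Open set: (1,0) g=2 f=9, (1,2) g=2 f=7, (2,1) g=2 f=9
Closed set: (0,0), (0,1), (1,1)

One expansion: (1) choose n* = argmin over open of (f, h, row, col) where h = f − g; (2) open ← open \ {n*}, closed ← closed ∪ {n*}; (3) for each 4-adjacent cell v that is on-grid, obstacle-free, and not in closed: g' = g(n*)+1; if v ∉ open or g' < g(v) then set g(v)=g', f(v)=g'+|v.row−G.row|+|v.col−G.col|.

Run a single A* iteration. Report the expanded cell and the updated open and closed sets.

step 1: expand (1,2) (f=7, h=5) → closed; open now [(1,0) g=2 f=9, (2,1) g=2 f=9, (2,2) g=3 f=9]

expanded=(1,2); open=[(1,0) g=2 f=9, (2,1) g=2 f=9, (2,2) g=3 f=9]; closed=[(0,0), (0,1), (1,1), (1,2)]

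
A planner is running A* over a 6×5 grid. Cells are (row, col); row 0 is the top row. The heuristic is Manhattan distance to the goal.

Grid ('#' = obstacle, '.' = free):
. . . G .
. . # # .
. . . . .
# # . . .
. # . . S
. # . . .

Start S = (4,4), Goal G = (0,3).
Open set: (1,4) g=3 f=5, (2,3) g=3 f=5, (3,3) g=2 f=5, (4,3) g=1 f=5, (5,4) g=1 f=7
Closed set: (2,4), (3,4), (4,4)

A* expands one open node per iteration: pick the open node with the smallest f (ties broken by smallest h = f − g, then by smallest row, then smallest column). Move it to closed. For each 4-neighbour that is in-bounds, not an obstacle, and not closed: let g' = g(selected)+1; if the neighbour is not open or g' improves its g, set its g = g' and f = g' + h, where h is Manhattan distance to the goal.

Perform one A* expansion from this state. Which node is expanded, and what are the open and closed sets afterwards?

expanded=(1,4); open=[(0,4) g=4 f=5, (2,3) g=3 f=5, (3,3) g=2 f=5, (4,3) g=1 f=5, (5,4) g=1 f=7]; closed=[(1,4), (2,4), (3,4), (4,4)]

step 1: expand (1,4) (f=5, h=2) → closed; open now [(0,4) g=4 f=5, (2,3) g=3 f=5, (3,3) g=2 f=5, (4,3) g=1 f=5, (5,4) g=1 f=7]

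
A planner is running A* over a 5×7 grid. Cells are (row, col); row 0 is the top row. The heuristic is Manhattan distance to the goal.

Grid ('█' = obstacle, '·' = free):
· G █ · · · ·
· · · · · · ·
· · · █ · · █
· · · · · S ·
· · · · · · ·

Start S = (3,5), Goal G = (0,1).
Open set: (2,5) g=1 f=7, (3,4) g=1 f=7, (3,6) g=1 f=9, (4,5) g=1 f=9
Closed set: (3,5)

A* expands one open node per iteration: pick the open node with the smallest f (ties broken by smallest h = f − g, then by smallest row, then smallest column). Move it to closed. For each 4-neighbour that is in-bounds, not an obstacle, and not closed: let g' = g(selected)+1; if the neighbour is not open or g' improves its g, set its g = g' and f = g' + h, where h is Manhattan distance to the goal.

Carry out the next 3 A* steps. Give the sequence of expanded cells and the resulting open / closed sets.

step 1: expand (2,5) (f=7, h=6) → closed; open now [(1,5) g=2 f=7, (2,4) g=2 f=7, (3,4) g=1 f=7, (3,6) g=1 f=9, (4,5) g=1 f=9]
step 2: expand (1,5) (f=7, h=5) → closed; open now [(0,5) g=3 f=7, (1,4) g=3 f=7, (1,6) g=3 f=9, (2,4) g=2 f=7, (3,4) g=1 f=7, (3,6) g=1 f=9, (4,5) g=1 f=9]
step 3: expand (0,5) (f=7, h=4) → closed; open now [(0,4) g=4 f=7, (0,6) g=4 f=9, (1,4) g=3 f=7, (1,6) g=3 f=9, (2,4) g=2 f=7, (3,4) g=1 f=7, (3,6) g=1 f=9, (4,5) g=1 f=9]

order=[(2,5) → (1,5) → (0,5)]; open=[(0,4) g=4 f=7, (0,6) g=4 f=9, (1,4) g=3 f=7, (1,6) g=3 f=9, (2,4) g=2 f=7, (3,4) g=1 f=7, (3,6) g=1 f=9, (4,5) g=1 f=9]; closed=[(0,5), (1,5), (2,5), (3,5)]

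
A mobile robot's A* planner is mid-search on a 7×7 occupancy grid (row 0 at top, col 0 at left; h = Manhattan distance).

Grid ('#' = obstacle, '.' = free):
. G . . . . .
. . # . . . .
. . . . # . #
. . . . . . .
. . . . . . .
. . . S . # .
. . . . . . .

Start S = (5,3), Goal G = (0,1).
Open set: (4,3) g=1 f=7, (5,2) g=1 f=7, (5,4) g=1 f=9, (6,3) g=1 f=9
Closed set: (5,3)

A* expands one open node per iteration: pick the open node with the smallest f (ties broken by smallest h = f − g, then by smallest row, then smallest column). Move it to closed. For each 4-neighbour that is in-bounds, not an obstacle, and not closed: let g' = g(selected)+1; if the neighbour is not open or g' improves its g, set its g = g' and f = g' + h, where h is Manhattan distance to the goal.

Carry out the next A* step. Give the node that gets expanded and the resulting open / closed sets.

step 1: expand (4,3) (f=7, h=6) → closed; open now [(3,3) g=2 f=7, (4,2) g=2 f=7, (4,4) g=2 f=9, (5,2) g=1 f=7, (5,4) g=1 f=9, (6,3) g=1 f=9]

expanded=(4,3); open=[(3,3) g=2 f=7, (4,2) g=2 f=7, (4,4) g=2 f=9, (5,2) g=1 f=7, (5,4) g=1 f=9, (6,3) g=1 f=9]; closed=[(4,3), (5,3)]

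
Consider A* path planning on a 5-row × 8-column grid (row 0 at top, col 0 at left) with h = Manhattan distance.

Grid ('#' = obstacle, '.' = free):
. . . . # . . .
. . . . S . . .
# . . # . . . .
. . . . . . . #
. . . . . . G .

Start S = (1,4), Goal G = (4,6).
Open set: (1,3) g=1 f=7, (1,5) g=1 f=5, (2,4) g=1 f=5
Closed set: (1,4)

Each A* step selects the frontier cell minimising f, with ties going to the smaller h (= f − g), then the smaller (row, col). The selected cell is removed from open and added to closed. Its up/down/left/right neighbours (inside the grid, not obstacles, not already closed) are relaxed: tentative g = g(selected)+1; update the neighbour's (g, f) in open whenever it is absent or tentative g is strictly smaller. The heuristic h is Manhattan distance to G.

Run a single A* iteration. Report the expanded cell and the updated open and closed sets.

expanded=(1,5); open=[(0,5) g=2 f=7, (1,3) g=1 f=7, (1,6) g=2 f=5, (2,4) g=1 f=5, (2,5) g=2 f=5]; closed=[(1,4), (1,5)]

step 1: expand (1,5) (f=5, h=4) → closed; open now [(0,5) g=2 f=7, (1,3) g=1 f=7, (1,6) g=2 f=5, (2,4) g=1 f=5, (2,5) g=2 f=5]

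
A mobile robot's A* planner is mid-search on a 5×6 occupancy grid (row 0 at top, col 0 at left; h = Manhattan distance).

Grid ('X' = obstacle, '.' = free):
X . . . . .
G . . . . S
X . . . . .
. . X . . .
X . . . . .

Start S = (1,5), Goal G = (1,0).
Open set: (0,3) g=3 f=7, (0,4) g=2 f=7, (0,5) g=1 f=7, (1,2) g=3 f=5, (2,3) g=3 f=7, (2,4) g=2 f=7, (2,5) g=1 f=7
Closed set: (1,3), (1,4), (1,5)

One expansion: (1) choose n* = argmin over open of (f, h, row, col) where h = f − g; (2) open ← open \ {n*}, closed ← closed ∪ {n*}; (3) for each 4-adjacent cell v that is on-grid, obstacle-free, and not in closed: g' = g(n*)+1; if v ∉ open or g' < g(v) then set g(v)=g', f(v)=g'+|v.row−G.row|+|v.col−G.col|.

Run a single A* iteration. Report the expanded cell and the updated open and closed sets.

expanded=(1,2); open=[(0,2) g=4 f=7, (0,3) g=3 f=7, (0,4) g=2 f=7, (0,5) g=1 f=7, (1,1) g=4 f=5, (2,2) g=4 f=7, (2,3) g=3 f=7, (2,4) g=2 f=7, (2,5) g=1 f=7]; closed=[(1,2), (1,3), (1,4), (1,5)]

step 1: expand (1,2) (f=5, h=2) → closed; open now [(0,2) g=4 f=7, (0,3) g=3 f=7, (0,4) g=2 f=7, (0,5) g=1 f=7, (1,1) g=4 f=5, (2,2) g=4 f=7, (2,3) g=3 f=7, (2,4) g=2 f=7, (2,5) g=1 f=7]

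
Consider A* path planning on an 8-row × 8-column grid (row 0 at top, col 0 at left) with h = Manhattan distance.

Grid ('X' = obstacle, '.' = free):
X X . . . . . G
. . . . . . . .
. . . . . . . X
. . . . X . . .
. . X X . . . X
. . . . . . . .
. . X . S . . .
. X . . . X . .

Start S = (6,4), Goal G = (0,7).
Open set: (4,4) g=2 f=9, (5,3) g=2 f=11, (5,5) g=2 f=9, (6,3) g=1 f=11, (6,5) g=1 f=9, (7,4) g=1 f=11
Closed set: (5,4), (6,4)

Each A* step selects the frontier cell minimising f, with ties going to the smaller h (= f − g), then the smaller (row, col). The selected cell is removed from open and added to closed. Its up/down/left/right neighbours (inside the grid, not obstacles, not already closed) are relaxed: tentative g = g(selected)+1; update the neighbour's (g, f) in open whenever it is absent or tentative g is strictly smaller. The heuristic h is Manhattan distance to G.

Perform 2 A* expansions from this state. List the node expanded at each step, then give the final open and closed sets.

step 1: expand (4,4) (f=9, h=7) → closed; open now [(4,5) g=3 f=9, (5,3) g=2 f=11, (5,5) g=2 f=9, (6,3) g=1 f=11, (6,5) g=1 f=9, (7,4) g=1 f=11]
step 2: expand (4,5) (f=9, h=6) → closed; open now [(3,5) g=4 f=9, (4,6) g=4 f=9, (5,3) g=2 f=11, (5,5) g=2 f=9, (6,3) g=1 f=11, (6,5) g=1 f=9, (7,4) g=1 f=11]

order=[(4,4) → (4,5)]; open=[(3,5) g=4 f=9, (4,6) g=4 f=9, (5,3) g=2 f=11, (5,5) g=2 f=9, (6,3) g=1 f=11, (6,5) g=1 f=9, (7,4) g=1 f=11]; closed=[(4,4), (4,5), (5,4), (6,4)]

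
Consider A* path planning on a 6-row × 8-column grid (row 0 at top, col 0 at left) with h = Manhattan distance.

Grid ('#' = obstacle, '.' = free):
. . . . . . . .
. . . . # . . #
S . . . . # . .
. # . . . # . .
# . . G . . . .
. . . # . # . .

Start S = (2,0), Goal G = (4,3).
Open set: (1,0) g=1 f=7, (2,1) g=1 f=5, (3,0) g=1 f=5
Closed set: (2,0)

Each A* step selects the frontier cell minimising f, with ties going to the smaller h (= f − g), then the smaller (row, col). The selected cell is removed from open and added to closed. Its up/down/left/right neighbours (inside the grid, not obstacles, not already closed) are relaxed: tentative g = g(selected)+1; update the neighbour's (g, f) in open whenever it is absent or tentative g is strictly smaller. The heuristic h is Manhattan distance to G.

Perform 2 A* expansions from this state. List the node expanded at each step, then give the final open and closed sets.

order=[(2,1) → (2,2)]; open=[(1,0) g=1 f=7, (1,1) g=2 f=7, (1,2) g=3 f=7, (2,3) g=3 f=5, (3,0) g=1 f=5, (3,2) g=3 f=5]; closed=[(2,0), (2,1), (2,2)]

step 1: expand (2,1) (f=5, h=4) → closed; open now [(1,0) g=1 f=7, (1,1) g=2 f=7, (2,2) g=2 f=5, (3,0) g=1 f=5]
step 2: expand (2,2) (f=5, h=3) → closed; open now [(1,0) g=1 f=7, (1,1) g=2 f=7, (1,2) g=3 f=7, (2,3) g=3 f=5, (3,0) g=1 f=5, (3,2) g=3 f=5]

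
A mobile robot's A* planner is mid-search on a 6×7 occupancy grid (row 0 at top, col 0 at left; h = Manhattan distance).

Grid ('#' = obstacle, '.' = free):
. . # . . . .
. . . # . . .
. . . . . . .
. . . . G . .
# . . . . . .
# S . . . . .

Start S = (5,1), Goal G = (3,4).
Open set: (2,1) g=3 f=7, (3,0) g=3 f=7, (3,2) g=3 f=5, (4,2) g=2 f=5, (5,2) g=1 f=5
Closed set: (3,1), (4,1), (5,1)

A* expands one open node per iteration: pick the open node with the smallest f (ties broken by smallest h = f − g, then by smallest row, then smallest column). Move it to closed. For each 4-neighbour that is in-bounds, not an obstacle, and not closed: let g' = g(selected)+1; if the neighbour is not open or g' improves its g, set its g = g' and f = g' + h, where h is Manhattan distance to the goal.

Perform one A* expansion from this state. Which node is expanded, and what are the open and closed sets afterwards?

step 1: expand (3,2) (f=5, h=2) → closed; open now [(2,1) g=3 f=7, (2,2) g=4 f=7, (3,0) g=3 f=7, (3,3) g=4 f=5, (4,2) g=2 f=5, (5,2) g=1 f=5]

expanded=(3,2); open=[(2,1) g=3 f=7, (2,2) g=4 f=7, (3,0) g=3 f=7, (3,3) g=4 f=5, (4,2) g=2 f=5, (5,2) g=1 f=5]; closed=[(3,1), (3,2), (4,1), (5,1)]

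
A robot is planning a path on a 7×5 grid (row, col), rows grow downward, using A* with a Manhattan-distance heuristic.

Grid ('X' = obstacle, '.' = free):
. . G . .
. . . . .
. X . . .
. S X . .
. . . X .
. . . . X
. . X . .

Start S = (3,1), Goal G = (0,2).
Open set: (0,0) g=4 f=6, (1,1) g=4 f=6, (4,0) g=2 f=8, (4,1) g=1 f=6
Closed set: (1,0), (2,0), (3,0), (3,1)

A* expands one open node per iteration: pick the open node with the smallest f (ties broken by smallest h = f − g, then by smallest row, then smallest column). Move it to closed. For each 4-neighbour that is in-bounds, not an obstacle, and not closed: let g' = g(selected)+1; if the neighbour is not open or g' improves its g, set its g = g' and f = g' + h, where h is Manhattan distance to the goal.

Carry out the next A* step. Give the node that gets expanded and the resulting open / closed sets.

step 1: expand (0,0) (f=6, h=2) → closed; open now [(0,1) g=5 f=6, (1,1) g=4 f=6, (4,0) g=2 f=8, (4,1) g=1 f=6]

expanded=(0,0); open=[(0,1) g=5 f=6, (1,1) g=4 f=6, (4,0) g=2 f=8, (4,1) g=1 f=6]; closed=[(0,0), (1,0), (2,0), (3,0), (3,1)]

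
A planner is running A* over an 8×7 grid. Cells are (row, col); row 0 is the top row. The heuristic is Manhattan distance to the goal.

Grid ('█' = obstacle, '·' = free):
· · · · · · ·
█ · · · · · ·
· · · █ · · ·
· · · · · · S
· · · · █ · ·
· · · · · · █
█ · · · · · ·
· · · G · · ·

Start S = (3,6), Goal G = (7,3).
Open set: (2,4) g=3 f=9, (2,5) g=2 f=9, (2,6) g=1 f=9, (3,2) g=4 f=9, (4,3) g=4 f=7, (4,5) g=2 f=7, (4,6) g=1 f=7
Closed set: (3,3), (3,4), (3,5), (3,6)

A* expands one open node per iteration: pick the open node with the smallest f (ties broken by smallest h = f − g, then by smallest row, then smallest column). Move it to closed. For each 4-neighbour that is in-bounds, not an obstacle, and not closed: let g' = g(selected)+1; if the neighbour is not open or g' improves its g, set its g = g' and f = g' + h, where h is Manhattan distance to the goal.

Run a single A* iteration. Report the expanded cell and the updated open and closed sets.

expanded=(4,3); open=[(2,4) g=3 f=9, (2,5) g=2 f=9, (2,6) g=1 f=9, (3,2) g=4 f=9, (4,2) g=5 f=9, (4,5) g=2 f=7, (4,6) g=1 f=7, (5,3) g=5 f=7]; closed=[(3,3), (3,4), (3,5), (3,6), (4,3)]

step 1: expand (4,3) (f=7, h=3) → closed; open now [(2,4) g=3 f=9, (2,5) g=2 f=9, (2,6) g=1 f=9, (3,2) g=4 f=9, (4,2) g=5 f=9, (4,5) g=2 f=7, (4,6) g=1 f=7, (5,3) g=5 f=7]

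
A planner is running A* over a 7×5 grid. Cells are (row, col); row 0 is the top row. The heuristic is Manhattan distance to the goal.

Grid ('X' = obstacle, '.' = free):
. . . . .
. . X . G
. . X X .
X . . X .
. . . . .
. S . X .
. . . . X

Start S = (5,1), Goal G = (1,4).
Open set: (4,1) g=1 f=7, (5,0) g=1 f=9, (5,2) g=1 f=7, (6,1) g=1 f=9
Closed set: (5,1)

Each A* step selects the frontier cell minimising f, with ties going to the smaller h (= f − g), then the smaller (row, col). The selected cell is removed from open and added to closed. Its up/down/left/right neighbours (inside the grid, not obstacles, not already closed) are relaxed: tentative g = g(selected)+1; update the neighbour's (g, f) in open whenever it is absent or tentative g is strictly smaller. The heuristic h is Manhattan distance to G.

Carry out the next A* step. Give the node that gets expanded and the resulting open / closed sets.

step 1: expand (4,1) (f=7, h=6) → closed; open now [(3,1) g=2 f=7, (4,0) g=2 f=9, (4,2) g=2 f=7, (5,0) g=1 f=9, (5,2) g=1 f=7, (6,1) g=1 f=9]

expanded=(4,1); open=[(3,1) g=2 f=7, (4,0) g=2 f=9, (4,2) g=2 f=7, (5,0) g=1 f=9, (5,2) g=1 f=7, (6,1) g=1 f=9]; closed=[(4,1), (5,1)]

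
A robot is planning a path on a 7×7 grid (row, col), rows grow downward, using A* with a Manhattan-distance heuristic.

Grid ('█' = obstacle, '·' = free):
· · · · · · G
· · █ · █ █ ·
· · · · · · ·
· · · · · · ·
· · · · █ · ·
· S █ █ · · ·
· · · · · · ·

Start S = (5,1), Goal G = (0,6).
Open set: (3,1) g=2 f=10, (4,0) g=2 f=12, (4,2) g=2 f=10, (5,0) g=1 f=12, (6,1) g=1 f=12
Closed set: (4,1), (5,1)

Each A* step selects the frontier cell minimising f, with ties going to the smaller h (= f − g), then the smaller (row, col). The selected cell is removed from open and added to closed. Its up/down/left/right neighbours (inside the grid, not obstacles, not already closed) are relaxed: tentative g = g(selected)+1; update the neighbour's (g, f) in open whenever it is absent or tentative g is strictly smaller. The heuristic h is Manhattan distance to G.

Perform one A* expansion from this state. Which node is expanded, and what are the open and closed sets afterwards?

expanded=(3,1); open=[(2,1) g=3 f=10, (3,0) g=3 f=12, (3,2) g=3 f=10, (4,0) g=2 f=12, (4,2) g=2 f=10, (5,0) g=1 f=12, (6,1) g=1 f=12]; closed=[(3,1), (4,1), (5,1)]

step 1: expand (3,1) (f=10, h=8) → closed; open now [(2,1) g=3 f=10, (3,0) g=3 f=12, (3,2) g=3 f=10, (4,0) g=2 f=12, (4,2) g=2 f=10, (5,0) g=1 f=12, (6,1) g=1 f=12]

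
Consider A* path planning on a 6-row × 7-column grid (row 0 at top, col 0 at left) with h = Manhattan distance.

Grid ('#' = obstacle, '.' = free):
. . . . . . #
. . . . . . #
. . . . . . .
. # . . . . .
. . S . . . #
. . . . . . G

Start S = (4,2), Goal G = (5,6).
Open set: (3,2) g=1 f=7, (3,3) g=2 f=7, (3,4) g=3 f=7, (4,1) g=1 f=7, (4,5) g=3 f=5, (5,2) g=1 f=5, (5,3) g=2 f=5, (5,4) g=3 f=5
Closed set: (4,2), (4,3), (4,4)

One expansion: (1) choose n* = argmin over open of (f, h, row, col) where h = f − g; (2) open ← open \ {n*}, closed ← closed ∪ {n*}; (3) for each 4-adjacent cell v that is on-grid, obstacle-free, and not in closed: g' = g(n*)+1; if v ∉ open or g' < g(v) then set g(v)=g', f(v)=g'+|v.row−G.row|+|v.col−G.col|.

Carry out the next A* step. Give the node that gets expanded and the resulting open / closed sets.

expanded=(4,5); open=[(3,2) g=1 f=7, (3,3) g=2 f=7, (3,4) g=3 f=7, (3,5) g=4 f=7, (4,1) g=1 f=7, (5,2) g=1 f=5, (5,3) g=2 f=5, (5,4) g=3 f=5, (5,5) g=4 f=5]; closed=[(4,2), (4,3), (4,4), (4,5)]

step 1: expand (4,5) (f=5, h=2) → closed; open now [(3,2) g=1 f=7, (3,3) g=2 f=7, (3,4) g=3 f=7, (3,5) g=4 f=7, (4,1) g=1 f=7, (5,2) g=1 f=5, (5,3) g=2 f=5, (5,4) g=3 f=5, (5,5) g=4 f=5]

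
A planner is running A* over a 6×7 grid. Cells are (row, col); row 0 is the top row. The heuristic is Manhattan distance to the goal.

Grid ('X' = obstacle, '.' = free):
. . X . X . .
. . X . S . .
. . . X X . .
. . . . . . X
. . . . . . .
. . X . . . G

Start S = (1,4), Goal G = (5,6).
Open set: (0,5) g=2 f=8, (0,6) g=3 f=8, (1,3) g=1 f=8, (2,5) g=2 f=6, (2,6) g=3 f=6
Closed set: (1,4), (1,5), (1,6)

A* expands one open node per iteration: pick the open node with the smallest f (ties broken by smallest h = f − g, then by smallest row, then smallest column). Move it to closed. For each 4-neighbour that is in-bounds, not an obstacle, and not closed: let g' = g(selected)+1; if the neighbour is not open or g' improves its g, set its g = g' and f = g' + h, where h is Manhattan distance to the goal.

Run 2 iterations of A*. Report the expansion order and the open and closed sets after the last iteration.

step 1: expand (2,6) (f=6, h=3) → closed; open now [(0,5) g=2 f=8, (0,6) g=3 f=8, (1,3) g=1 f=8, (2,5) g=2 f=6]
step 2: expand (2,5) (f=6, h=4) → closed; open now [(0,5) g=2 f=8, (0,6) g=3 f=8, (1,3) g=1 f=8, (3,5) g=3 f=6]

order=[(2,6) → (2,5)]; open=[(0,5) g=2 f=8, (0,6) g=3 f=8, (1,3) g=1 f=8, (3,5) g=3 f=6]; closed=[(1,4), (1,5), (1,6), (2,5), (2,6)]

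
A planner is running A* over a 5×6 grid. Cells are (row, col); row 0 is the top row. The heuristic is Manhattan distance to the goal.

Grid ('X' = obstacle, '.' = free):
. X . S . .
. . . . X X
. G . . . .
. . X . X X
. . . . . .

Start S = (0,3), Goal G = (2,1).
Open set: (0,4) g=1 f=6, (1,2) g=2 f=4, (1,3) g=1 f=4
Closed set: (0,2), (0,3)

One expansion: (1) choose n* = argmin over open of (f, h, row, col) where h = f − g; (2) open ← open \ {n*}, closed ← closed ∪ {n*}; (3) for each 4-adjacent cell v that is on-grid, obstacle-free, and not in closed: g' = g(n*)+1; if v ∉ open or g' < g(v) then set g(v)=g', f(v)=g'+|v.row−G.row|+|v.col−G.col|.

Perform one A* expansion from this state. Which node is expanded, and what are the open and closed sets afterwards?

expanded=(1,2); open=[(0,4) g=1 f=6, (1,1) g=3 f=4, (1,3) g=1 f=4, (2,2) g=3 f=4]; closed=[(0,2), (0,3), (1,2)]

step 1: expand (1,2) (f=4, h=2) → closed; open now [(0,4) g=1 f=6, (1,1) g=3 f=4, (1,3) g=1 f=4, (2,2) g=3 f=4]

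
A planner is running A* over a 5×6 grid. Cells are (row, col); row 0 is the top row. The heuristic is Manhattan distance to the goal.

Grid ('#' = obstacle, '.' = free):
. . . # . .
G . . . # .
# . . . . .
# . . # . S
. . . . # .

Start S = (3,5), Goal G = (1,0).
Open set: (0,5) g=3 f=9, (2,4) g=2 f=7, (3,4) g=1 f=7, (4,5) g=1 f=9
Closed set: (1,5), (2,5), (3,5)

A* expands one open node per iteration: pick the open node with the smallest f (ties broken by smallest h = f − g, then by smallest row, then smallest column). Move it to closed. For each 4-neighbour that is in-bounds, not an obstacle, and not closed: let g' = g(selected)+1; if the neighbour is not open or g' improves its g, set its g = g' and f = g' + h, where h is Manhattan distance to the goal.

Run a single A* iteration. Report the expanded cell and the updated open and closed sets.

step 1: expand (2,4) (f=7, h=5) → closed; open now [(0,5) g=3 f=9, (2,3) g=3 f=7, (3,4) g=1 f=7, (4,5) g=1 f=9]

expanded=(2,4); open=[(0,5) g=3 f=9, (2,3) g=3 f=7, (3,4) g=1 f=7, (4,5) g=1 f=9]; closed=[(1,5), (2,4), (2,5), (3,5)]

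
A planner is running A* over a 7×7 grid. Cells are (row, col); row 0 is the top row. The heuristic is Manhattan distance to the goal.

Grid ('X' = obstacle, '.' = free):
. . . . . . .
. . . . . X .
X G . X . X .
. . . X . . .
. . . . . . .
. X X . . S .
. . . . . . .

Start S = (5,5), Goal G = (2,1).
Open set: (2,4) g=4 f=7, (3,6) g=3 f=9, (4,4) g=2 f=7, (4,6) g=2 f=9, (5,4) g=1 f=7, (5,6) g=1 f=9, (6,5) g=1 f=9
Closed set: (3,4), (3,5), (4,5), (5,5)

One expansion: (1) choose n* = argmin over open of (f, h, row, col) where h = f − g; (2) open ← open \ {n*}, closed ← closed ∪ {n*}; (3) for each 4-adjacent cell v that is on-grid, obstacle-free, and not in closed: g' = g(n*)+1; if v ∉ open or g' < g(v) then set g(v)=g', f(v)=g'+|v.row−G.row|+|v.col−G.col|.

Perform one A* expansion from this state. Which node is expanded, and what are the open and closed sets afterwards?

expanded=(2,4); open=[(1,4) g=5 f=9, (3,6) g=3 f=9, (4,4) g=2 f=7, (4,6) g=2 f=9, (5,4) g=1 f=7, (5,6) g=1 f=9, (6,5) g=1 f=9]; closed=[(2,4), (3,4), (3,5), (4,5), (5,5)]

step 1: expand (2,4) (f=7, h=3) → closed; open now [(1,4) g=5 f=9, (3,6) g=3 f=9, (4,4) g=2 f=7, (4,6) g=2 f=9, (5,4) g=1 f=7, (5,6) g=1 f=9, (6,5) g=1 f=9]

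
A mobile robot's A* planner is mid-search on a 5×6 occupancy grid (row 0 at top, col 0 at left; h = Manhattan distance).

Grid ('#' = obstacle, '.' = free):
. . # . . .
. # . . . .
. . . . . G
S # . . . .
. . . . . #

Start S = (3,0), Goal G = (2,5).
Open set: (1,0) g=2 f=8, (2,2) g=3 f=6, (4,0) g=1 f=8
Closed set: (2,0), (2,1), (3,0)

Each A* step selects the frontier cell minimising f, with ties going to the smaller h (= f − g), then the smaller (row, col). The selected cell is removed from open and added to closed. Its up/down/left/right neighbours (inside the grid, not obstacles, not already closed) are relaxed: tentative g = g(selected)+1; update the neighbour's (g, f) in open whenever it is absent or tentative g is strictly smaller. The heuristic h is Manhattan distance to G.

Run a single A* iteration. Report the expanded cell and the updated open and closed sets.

step 1: expand (2,2) (f=6, h=3) → closed; open now [(1,0) g=2 f=8, (1,2) g=4 f=8, (2,3) g=4 f=6, (3,2) g=4 f=8, (4,0) g=1 f=8]

expanded=(2,2); open=[(1,0) g=2 f=8, (1,2) g=4 f=8, (2,3) g=4 f=6, (3,2) g=4 f=8, (4,0) g=1 f=8]; closed=[(2,0), (2,1), (2,2), (3,0)]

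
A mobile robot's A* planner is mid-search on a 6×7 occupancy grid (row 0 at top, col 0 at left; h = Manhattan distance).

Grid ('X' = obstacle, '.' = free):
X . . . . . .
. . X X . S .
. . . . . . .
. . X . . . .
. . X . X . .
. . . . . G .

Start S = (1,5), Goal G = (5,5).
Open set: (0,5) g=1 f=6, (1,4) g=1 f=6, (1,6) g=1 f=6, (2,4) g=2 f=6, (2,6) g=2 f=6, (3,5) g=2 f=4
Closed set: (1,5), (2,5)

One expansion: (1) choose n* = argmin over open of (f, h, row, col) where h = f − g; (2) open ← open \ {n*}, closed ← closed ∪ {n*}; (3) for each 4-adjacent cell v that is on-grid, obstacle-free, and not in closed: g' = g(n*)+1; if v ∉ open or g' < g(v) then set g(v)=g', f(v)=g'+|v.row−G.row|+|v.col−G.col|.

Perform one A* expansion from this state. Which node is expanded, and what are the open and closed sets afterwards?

expanded=(3,5); open=[(0,5) g=1 f=6, (1,4) g=1 f=6, (1,6) g=1 f=6, (2,4) g=2 f=6, (2,6) g=2 f=6, (3,4) g=3 f=6, (3,6) g=3 f=6, (4,5) g=3 f=4]; closed=[(1,5), (2,5), (3,5)]

step 1: expand (3,5) (f=4, h=2) → closed; open now [(0,5) g=1 f=6, (1,4) g=1 f=6, (1,6) g=1 f=6, (2,4) g=2 f=6, (2,6) g=2 f=6, (3,4) g=3 f=6, (3,6) g=3 f=6, (4,5) g=3 f=4]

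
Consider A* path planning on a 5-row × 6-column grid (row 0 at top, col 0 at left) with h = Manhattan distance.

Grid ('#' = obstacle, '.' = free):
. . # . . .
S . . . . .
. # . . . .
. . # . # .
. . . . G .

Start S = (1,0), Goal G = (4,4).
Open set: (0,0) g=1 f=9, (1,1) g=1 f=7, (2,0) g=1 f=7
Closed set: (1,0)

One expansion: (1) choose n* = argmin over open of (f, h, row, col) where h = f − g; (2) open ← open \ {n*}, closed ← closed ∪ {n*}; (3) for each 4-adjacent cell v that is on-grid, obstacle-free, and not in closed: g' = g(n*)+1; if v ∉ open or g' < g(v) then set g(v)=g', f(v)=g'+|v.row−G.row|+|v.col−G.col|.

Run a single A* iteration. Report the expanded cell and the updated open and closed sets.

step 1: expand (1,1) (f=7, h=6) → closed; open now [(0,0) g=1 f=9, (0,1) g=2 f=9, (1,2) g=2 f=7, (2,0) g=1 f=7]

expanded=(1,1); open=[(0,0) g=1 f=9, (0,1) g=2 f=9, (1,2) g=2 f=7, (2,0) g=1 f=7]; closed=[(1,0), (1,1)]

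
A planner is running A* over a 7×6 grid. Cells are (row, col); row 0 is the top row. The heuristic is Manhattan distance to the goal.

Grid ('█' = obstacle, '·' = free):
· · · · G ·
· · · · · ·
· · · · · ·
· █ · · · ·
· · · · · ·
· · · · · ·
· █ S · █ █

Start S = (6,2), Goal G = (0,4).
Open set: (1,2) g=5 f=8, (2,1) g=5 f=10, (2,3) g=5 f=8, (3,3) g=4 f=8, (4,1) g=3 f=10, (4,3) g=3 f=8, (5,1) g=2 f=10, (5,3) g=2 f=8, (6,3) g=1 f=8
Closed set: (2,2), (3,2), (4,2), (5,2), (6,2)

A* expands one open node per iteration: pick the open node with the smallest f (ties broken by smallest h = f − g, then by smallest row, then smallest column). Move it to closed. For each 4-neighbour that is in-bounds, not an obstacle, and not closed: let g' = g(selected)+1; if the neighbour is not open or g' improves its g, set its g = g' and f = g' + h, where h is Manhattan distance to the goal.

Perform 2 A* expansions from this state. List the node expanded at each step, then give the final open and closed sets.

order=[(1,2) → (0,2)]; open=[(0,1) g=7 f=10, (0,3) g=7 f=8, (1,1) g=6 f=10, (1,3) g=6 f=8, (2,1) g=5 f=10, (2,3) g=5 f=8, (3,3) g=4 f=8, (4,1) g=3 f=10, (4,3) g=3 f=8, (5,1) g=2 f=10, (5,3) g=2 f=8, (6,3) g=1 f=8]; closed=[(0,2), (1,2), (2,2), (3,2), (4,2), (5,2), (6,2)]

step 1: expand (1,2) (f=8, h=3) → closed; open now [(0,2) g=6 f=8, (1,1) g=6 f=10, (1,3) g=6 f=8, (2,1) g=5 f=10, (2,3) g=5 f=8, (3,3) g=4 f=8, (4,1) g=3 f=10, (4,3) g=3 f=8, (5,1) g=2 f=10, (5,3) g=2 f=8, (6,3) g=1 f=8]
step 2: expand (0,2) (f=8, h=2) → closed; open now [(0,1) g=7 f=10, (0,3) g=7 f=8, (1,1) g=6 f=10, (1,3) g=6 f=8, (2,1) g=5 f=10, (2,3) g=5 f=8, (3,3) g=4 f=8, (4,1) g=3 f=10, (4,3) g=3 f=8, (5,1) g=2 f=10, (5,3) g=2 f=8, (6,3) g=1 f=8]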